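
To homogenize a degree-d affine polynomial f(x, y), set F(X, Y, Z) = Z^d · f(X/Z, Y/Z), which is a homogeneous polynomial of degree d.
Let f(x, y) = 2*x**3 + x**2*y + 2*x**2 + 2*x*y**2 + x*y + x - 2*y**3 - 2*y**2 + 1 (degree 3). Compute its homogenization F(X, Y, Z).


F(X, Y, Z) = 2*X**3 + X**2*Y + 2*X**2*Z + 2*X*Y**2 + X*Y*Z + X*Z**2 - 2*Y**3 - 2*Y**2*Z + Z**3

deg(f) = 3.
Substitute x = X/Z, y = Y/Z into f, then multiply by Z^3.
  monomial 2·x^3·y^0 ↦ 2·X^3·Y^0·Z^0.
  monomial 1·x^2·y^1 ↦ 1·X^2·Y^1·Z^0.
  monomial 2·x^2·y^0 ↦ 2·X^2·Y^0·Z^1.
  monomial 2·x^1·y^2 ↦ 2·X^1·Y^2·Z^0.
  monomial 1·x^1·y^1 ↦ 1·X^1·Y^1·Z^1.
  monomial 1·x^1·y^0 ↦ 1·X^1·Y^0·Z^2.
  monomial -2·x^0·y^3 ↦ -2·X^0·Y^3·Z^0.
  monomial -2·x^0·y^2 ↦ -2·X^0·Y^2·Z^1.
  monomial 1·x^0·y^0 ↦ 1·X^0·Y^0·Z^3.
Collecting: F(X, Y, Z) = 2*X**3 + X**2*Y + 2*X**2*Z + 2*X*Y**2 + X*Y*Z + X*Z**2 - 2*Y**3 - 2*Y**2*Z + Z**3.


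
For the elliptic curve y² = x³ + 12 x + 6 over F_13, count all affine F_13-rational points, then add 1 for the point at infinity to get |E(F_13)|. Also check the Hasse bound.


Affine points = {(2, 5), (2, 8), (3, 2), (3, 11), (4, 1), (4, 12), (5, 3), (5, 10), (7, 2), (7, 11), (8, 4), (8, 9), (11, 0)}; affine count = 13; |E(F_13)| = 14.

Discriminant check: Δ ∝ 4a³ + 27b² = 4·12³ + 27·6² = 4·1728 + 27·36 ≡ 6 (mod 13). Nonzero ⇒ E is nonsingular.
For each x ∈ F_13, compute rhs = x³ + 12·x + 6 mod 13, then count y ∈ F_13 with y² ≡ rhs.
  x = 0: rhs = 6, matching y values: none (0 points).
  x = 1: rhs = 6, matching y values: none (0 points).
  x = 2: rhs = 12, matching y values: 5, 8 (2 points).
  x = 3: rhs = 4, matching y values: 2, 11 (2 points).
  x = 4: rhs = 1, matching y values: 1, 12 (2 points).
  x = 5: rhs = 9, matching y values: 3, 10 (2 points).
  x = 6: rhs = 8, matching y values: none (0 points).
  x = 7: rhs = 4, matching y values: 2, 11 (2 points).
  x = 8: rhs = 3, matching y values: 4, 9 (2 points).
  x = 9: rhs = 11, matching y values: none (0 points).
  x = 10: rhs = 8, matching y values: none (0 points).
  x = 11: rhs = 0, matching y values: 0 (1 points).
  x = 12: rhs = 6, matching y values: none (0 points).
Total affine count: 13.
Full point count |E(F_13)| = 13 + 1 = 14.
Hasse bound: |14 − (13+1)| = |0| = 0 ≤ 2√13 ≈ 7.2111 ✓.


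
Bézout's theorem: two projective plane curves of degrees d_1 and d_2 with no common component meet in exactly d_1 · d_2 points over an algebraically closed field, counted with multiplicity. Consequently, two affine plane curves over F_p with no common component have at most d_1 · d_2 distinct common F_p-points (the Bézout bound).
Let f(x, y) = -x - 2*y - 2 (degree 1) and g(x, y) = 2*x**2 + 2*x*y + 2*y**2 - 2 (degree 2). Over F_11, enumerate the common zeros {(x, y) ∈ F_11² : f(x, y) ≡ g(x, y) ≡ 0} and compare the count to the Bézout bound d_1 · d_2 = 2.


Common zeros: {(0, 10)}; count = 1; Bézout bound = 2.

deg(f) = 1, deg(g) = 2, so Bézout bound = 2.
Scan x ∈ F_11. For each x, list the y ∈ F_11 with f(x, y) ≡ 0 and those with g(x, y) ≡ 0 (mod 11); the common zeros in that column are the intersection.
  x = 0: f ≡ 0 at y ∈ {10}; g ≡ 0 at y ∈ {1, 10}; common: {10}.
  x = 1: f ≡ 0 at y ∈ {4}; g ≡ 0 at y ∈ {0, 10}; common: ∅.
  x = 2: f ≡ 0 at y ∈ {9}; g ≡ 0 at y ∈ {2, 7}; common: ∅.
  x = 3: f ≡ 0 at y ∈ {3}; g ≡ 0 at y ∈ ∅; common: ∅.
  x = 4: f ≡ 0 at y ∈ {8}; g ≡ 0 at y ∈ {9}; common: ∅.
  x = 5: f ≡ 0 at y ∈ {2}; g ≡ 0 at y ∈ ∅; common: ∅.
  x = 6: f ≡ 0 at y ∈ {7}; g ≡ 0 at y ∈ ∅; common: ∅.
  x = 7: f ≡ 0 at y ∈ {1}; g ≡ 0 at y ∈ {2}; common: ∅.
  x = 8: f ≡ 0 at y ∈ {6}; g ≡ 0 at y ∈ ∅; common: ∅.
  x = 9: f ≡ 0 at y ∈ {0}; g ≡ 0 at y ∈ {4, 9}; common: ∅.
  x = 10: f ≡ 0 at y ∈ {5}; g ≡ 0 at y ∈ {0, 1}; common: ∅.
Collecting: common zeros = {(0, 10)}, so the count is 1.
Comparison with the Bézout bound: 1 ≤ 2 = deg(f)·deg(g), as expected for curves with no common component (the affine F_11-count falls short of the bound because intersections may lie at infinity, over extension fields, or carry multiplicity).


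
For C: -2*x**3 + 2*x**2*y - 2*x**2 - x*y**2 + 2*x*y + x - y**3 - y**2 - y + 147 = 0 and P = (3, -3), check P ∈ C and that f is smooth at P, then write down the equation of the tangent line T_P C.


Tangent line at P: -116*x + 20*y + 408 = 0.

Step 1: f(3, -3) = 0, so P lies on C.
Step 2: partial derivatives
  f_x(x, y) = -6*x**2 + 4*x*y - 4*x - y**2 + 2*y + 1, f_y(x, y) = 2*x**2 - 2*x*y + 2*x - 3*y**2 - 2*y - 1.
  f_x(P) = -116, f_y(P) = 20 (gradient nonzero, so P is smooth).
Step 3: tangent line at P: -116·(x − 3) + 20·(y − -3) = 0.
Expanding: -116*x + 20*y + 408 = 0.


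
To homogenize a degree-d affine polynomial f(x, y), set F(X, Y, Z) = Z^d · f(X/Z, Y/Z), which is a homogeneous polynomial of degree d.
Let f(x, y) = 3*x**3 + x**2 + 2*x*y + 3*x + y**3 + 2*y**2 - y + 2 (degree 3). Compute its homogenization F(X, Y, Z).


F(X, Y, Z) = 3*X**3 + X**2*Z + 2*X*Y*Z + 3*X*Z**2 + Y**3 + 2*Y**2*Z - Y*Z**2 + 2*Z**3

deg(f) = 3.
Substitute x = X/Z, y = Y/Z into f, then multiply by Z^3.
  monomial 3·x^3·y^0 ↦ 3·X^3·Y^0·Z^0.
  monomial 1·x^2·y^0 ↦ 1·X^2·Y^0·Z^1.
  monomial 2·x^1·y^1 ↦ 2·X^1·Y^1·Z^1.
  monomial 3·x^1·y^0 ↦ 3·X^1·Y^0·Z^2.
  monomial 1·x^0·y^3 ↦ 1·X^0·Y^3·Z^0.
  monomial 2·x^0·y^2 ↦ 2·X^0·Y^2·Z^1.
  monomial -1·x^0·y^1 ↦ -1·X^0·Y^1·Z^2.
  monomial 2·x^0·y^0 ↦ 2·X^0·Y^0·Z^3.
Collecting: F(X, Y, Z) = 3*X**3 + X**2*Z + 2*X*Y*Z + 3*X*Z**2 + Y**3 + 2*Y**2*Z - Y*Z**2 + 2*Z**3.


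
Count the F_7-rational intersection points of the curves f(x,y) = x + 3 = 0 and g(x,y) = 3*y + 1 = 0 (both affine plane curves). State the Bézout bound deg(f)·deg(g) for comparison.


Common zeros: {(4, 2)}; count = 1; Bézout bound = 1.

deg(f) = 1, deg(g) = 1, so Bézout bound = 1.
Scan x ∈ F_7. For each x, list the y ∈ F_7 with f(x, y) ≡ 0 and those with g(x, y) ≡ 0 (mod 7); the common zeros in that column are the intersection.
  x = 0: f ≡ 0 at y ∈ ∅; g ≡ 0 at y ∈ {2}; common: ∅.
  x = 1: f ≡ 0 at y ∈ ∅; g ≡ 0 at y ∈ {2}; common: ∅.
  x = 2: f ≡ 0 at y ∈ ∅; g ≡ 0 at y ∈ {2}; common: ∅.
  x = 3: f ≡ 0 at y ∈ ∅; g ≡ 0 at y ∈ {2}; common: ∅.
  x = 4: f ≡ 0 at y ∈ {0, 1, 2, 3, 4, 5, 6}; g ≡ 0 at y ∈ {2}; common: {2}.
  x = 5: f ≡ 0 at y ∈ ∅; g ≡ 0 at y ∈ {2}; common: ∅.
  x = 6: f ≡ 0 at y ∈ ∅; g ≡ 0 at y ∈ {2}; common: ∅.
Collecting: common zeros = {(4, 2)}, so the count is 1.
Comparison with the Bézout bound: 1 ≤ 1 = deg(f)·deg(g), as expected for curves with no common component (the bound is attained).


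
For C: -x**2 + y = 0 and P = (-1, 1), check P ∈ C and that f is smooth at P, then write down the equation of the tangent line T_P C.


Tangent line at P: 2*x + y + 1 = 0.

Step 1: f(-1, 1) = 0, so P lies on C.
Step 2: partial derivatives
  f_x(x, y) = -2*x, f_y(x, y) = 1.
  f_x(P) = 2, f_y(P) = 1 (gradient nonzero, so P is smooth).
Step 3: tangent line at P: 2·(x − -1) + 1·(y − 1) = 0.
Expanding: 2*x + y + 1 = 0.


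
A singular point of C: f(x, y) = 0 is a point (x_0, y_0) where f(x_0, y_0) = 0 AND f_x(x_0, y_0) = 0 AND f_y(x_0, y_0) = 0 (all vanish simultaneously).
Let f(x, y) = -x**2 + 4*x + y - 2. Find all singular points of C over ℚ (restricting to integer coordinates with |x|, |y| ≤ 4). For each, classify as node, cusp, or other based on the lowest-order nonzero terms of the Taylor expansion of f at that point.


No singular points in the scanned grid; C is smooth there.

Compute partial derivatives:
  f_x = 4 - 2*x.
  f_y = 1.
f_y = 1 is a nonzero constant, so f_y never vanishes: no point (x, y) can satisfy f = f_x = f_y = 0. In particular no (x, y) ∈ {−4, ..., 4}² is singular; the curve is smooth.


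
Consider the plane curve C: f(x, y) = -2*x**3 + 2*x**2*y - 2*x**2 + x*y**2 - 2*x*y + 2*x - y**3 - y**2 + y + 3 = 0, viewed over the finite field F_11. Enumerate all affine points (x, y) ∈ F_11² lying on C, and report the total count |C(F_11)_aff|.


Affine F_11-points: {(1, 6), (2, 2), (3, 3), (6, 9), (8, 0)}; count = 5.

For each of the 121 pairs (x, y) ∈ F_11², evaluate f(x, y) mod 11. Record the zeros.
  x = 0: [0↦3, 1↦2, 2↦4, 3↦3, 4↦4, 5↦1, 6↦10, 7↦3, 8↦7, 9↦5, 10↦2]  zeros at y ∈ ∅
  x = 1: [0↦1, 1↦1, 2↦6, 3↦10, 4↦7, 5↦2, 6↦0, 7↦6, 8↦3, 9↦7, 10↦1]  zeros at y ∈ {6}
  x = 2: [0↦5, 1↦10, 2↦0, 3↦2, 4↦10, 5↦7, 6↦9, 7↦10, 8↦4, 9↦7, 10↦2]  zeros at y ∈ {2}
  x = 3: [0↦3, 1↦6, 2↦7, 3↦0, 4↦1, 5↦4, 6↦3, 7↦3, 8↦9, 9↦4, 10↦4]  zeros at y ∈ {3}
  x = 4: [0↦5, 1↦10, 2↦4, 3↦3, 4↦1, 5↦3, 6↦3, 7↦6, 8↦6, 9↦8, 10↦6]  zeros at y ∈ ∅
  x = 5: [0↦10, 1↦10, 2↦1, 3↦10, 4↦9, 5↦3, 6↦8, 7↦7, 8↦5, 9↦7, 10↦7]  zeros at y ∈ ∅
  x = 6: [0↦6, 1↦5, 2↦8, 3↦9, 4↦2, 5↦3, 6↦6, 7↦5, 8↦5, 9↦0, 10↦6]  zeros at y ∈ {9}
  x = 7: [0↦3, 1↦5, 2↦2, 3↦10, 4↦1, 5↦2, 6↦7, 7↦10, 8↦5, 9↦8, 10↦2]  zeros at y ∈ ∅
  x = 8: [0↦0, 1↦9, 2↦4, 3↦1, 4↦5, 5↦10, 6↦10, 7↦10, 8↦4, 9↦8, 10↦5]  zeros at y ∈ {0}
  x = 9: [0↦7, 1↦5, 2↦2, 3↦3, 4↦2, 5↦4, 6↦3, 7↦4, 8↦1, 9↦10, 10↦3]  zeros at y ∈ ∅
  x = 10: [0↦1, 1↦3, 2↦6, 3↦4, 4↦2, 5↦5, 6↦7, 7↦2, 8↦6, 9↦2, 10↦6]  zeros at y ∈ ∅
Collecting zeros: affine points = {(1, 6), (2, 2), (3, 3), (6, 9), (8, 0)}.
Total count |C(F_11)_aff| = 5.


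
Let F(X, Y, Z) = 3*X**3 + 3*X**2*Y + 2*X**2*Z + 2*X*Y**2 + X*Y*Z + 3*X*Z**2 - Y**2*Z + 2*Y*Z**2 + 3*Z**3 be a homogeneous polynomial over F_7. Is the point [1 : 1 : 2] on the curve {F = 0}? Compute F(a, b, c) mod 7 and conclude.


F(1,1,2) ≡ 0 (mod 7); P is on the curve.

Evaluate F(1, 1, 2) term-by-term (mod 7).
  3*X**3 ↦ 3·1·1·1 = 3
  3*X**2*Y ↦ 3·1·1·1 = 3
  2*X**2*Z ↦ 2·1·1·2 = 4
  2*X*Y**2 ↦ 2·1·1·1 = 2
  X*Y*Z ↦ 1·1·1·2 = 2
  3*X*Z**2 ↦ 3·1·1·4 = 12
  -Y**2*Z ↦ -1·1·1·2 = -2
  2*Y*Z**2 ↦ 2·1·1·4 = 8
  3*Z**3 ↦ 3·1·1·8 = 24
Sum: F(1, 1, 2) = (3) + (3) + (4) + (2) + (2) + (12) + (-2) + (8) + (24) = 56.
Reducing mod 7: 56 ≡ 0 (mod 7).
Since F(a, b, c) ≡ 0 (mod 7), P lies on the curve.


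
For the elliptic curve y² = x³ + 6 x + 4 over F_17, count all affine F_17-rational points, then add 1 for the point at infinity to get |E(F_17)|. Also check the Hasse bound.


Affine points = {(0, 2), (0, 15), (3, 7), (3, 10), (6, 1), (6, 16), (7, 7), (7, 10), (12, 6), (12, 11), (13, 1), (13, 16), (15, 1), (15, 16)}; affine count = 14; |E(F_17)| = 15.

Discriminant check: Δ ∝ 4a³ + 27b² = 4·6³ + 27·4² = 4·216 + 27·16 ≡ 4 (mod 17). Nonzero ⇒ E is nonsingular.
For each x ∈ F_17, compute rhs = x³ + 6·x + 4 mod 17, then count y ∈ F_17 with y² ≡ rhs.
  x = 0: rhs = 4, matching y values: 2, 15 (2 points).
  x = 1: rhs = 11, matching y values: none (0 points).
  x = 2: rhs = 7, matching y values: none (0 points).
  x = 3: rhs = 15, matching y values: 7, 10 (2 points).
  x = 4: rhs = 7, matching y values: none (0 points).
  x = 5: rhs = 6, matching y values: none (0 points).
  x = 6: rhs = 1, matching y values: 1, 16 (2 points).
  x = 7: rhs = 15, matching y values: 7, 10 (2 points).
  x = 8: rhs = 3, matching y values: none (0 points).
  x = 9: rhs = 5, matching y values: none (0 points).
  x = 10: rhs = 10, matching y values: none (0 points).
  x = 11: rhs = 7, matching y values: none (0 points).
  x = 12: rhs = 2, matching y values: 6, 11 (2 points).
  x = 13: rhs = 1, matching y values: 1, 16 (2 points).
  x = 14: rhs = 10, matching y values: none (0 points).
  x = 15: rhs = 1, matching y values: 1, 16 (2 points).
  x = 16: rhs = 14, matching y values: none (0 points).
Total affine count: 14.
Full point count |E(F_17)| = 14 + 1 = 15.
Hasse bound: |15 − (17+1)| = |-3| = 3 ≤ 2√17 ≈ 8.2462 ✓.


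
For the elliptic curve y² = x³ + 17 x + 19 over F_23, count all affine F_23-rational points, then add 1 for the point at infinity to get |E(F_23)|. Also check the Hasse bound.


Affine points = {(4, 6), (4, 17), (8, 0), (9, 2), (9, 21), (10, 4), (10, 19), (17, 0), (18, 4), (18, 19), (19, 5), (19, 18), (21, 0), (22, 1), (22, 22)}; affine count = 15; |E(F_23)| = 16.

Discriminant check: Δ ∝ 4a³ + 27b² = 4·17³ + 27·19² = 4·4913 + 27·361 ≡ 5 (mod 23). Nonzero ⇒ E is nonsingular.
For each x ∈ F_23, compute rhs = x³ + 17·x + 19 mod 23, then count y ∈ F_23 with y² ≡ rhs.
  x = 0: rhs = 19, matching y values: none (0 points).
  x = 1: rhs = 14, matching y values: none (0 points).
  x = 2: rhs = 15, matching y values: none (0 points).
  x = 3: rhs = 5, matching y values: none (0 points).
  x = 4: rhs = 13, matching y values: 6, 17 (2 points).
  x = 5: rhs = 22, matching y values: none (0 points).
  x = 6: rhs = 15, matching y values: none (0 points).
  x = 7: rhs = 21, matching y values: none (0 points).
  x = 8: rhs = 0, matching y values: 0 (1 points).
  x = 9: rhs = 4, matching y values: 2, 21 (2 points).
  x = 10: rhs = 16, matching y values: 4, 19 (2 points).
  x = 11: rhs = 19, matching y values: none (0 points).
  x = 12: rhs = 19, matching y values: none (0 points).
  x = 13: rhs = 22, matching y values: none (0 points).
  x = 14: rhs = 11, matching y values: none (0 points).
  x = 15: rhs = 15, matching y values: none (0 points).
  x = 16: rhs = 17, matching y values: none (0 points).
  x = 17: rhs = 0, matching y values: 0 (1 points).
  x = 18: rhs = 16, matching y values: 4, 19 (2 points).
  x = 19: rhs = 2, matching y values: 5, 18 (2 points).
  x = 20: rhs = 10, matching y values: none (0 points).
  x = 21: rhs = 0, matching y values: 0 (1 points).
  x = 22: rhs = 1, matching y values: 1, 22 (2 points).
Total affine count: 15.
Full point count |E(F_23)| = 15 + 1 = 16.
Hasse bound: |16 − (23+1)| = |-8| = 8 ≤ 2√23 ≈ 9.5917 ✓.


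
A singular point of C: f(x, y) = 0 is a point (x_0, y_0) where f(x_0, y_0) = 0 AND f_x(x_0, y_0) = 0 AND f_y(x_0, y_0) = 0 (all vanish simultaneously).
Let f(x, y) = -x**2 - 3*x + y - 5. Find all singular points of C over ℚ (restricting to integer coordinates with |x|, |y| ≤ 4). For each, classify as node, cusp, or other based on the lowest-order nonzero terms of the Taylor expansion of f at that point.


No singular points in the scanned grid; C is smooth there.

Compute partial derivatives:
  f_x = -2*x - 3.
  f_y = 1.
f_y = 1 is a nonzero constant, so f_y never vanishes: no point (x, y) can satisfy f = f_x = f_y = 0. In particular no (x, y) ∈ {−4, ..., 4}² is singular; the curve is smooth.


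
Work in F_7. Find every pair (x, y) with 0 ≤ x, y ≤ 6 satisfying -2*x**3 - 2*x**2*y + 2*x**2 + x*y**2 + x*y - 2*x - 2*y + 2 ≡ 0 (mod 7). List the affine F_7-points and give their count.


Affine F_7-points: {(0, 1), (1, 0), (1, 3), (2, 5), (2, 6), (6, 4), (6, 5)}; count = 7.

For each of the 49 pairs (x, y) ∈ F_7², evaluate f(x, y) mod 7. Record the zeros.
  x = 0: [0↦2, 1↦0, 2↦5, 3↦3, 4↦1, 5↦6, 6↦4]  zeros at y ∈ {1}
  x = 1: [0↦0, 1↦5, 2↦5, 3↦0, 4↦4, 5↦3, 6↦4]  zeros at y ∈ {0, 3}
  x = 2: [0↦4, 1↦5, 2↦3, 3↦5, 4↦4, 5↦0, 6↦0]  zeros at y ∈ {5, 6}
  x = 3: [0↦2, 1↦2, 2↦1, 3↦6, 4↦3, 5↦6, 6↦1]  zeros at y ∈ ∅
  x = 4: [0↦3, 1↦5, 2↦1, 3↦5, 4↦3, 5↦2, 6↦2]  zeros at y ∈ ∅
  x = 5: [0↦2, 1↦2, 2↦5, 3↦4, 4↦6, 5↦4, 6↦5]  zeros at y ∈ ∅
  x = 6: [0↦1, 1↦2, 2↦1, 3↦5, 4↦0, 5↦0, 6↦5]  zeros at y ∈ {4, 5}
Collecting zeros: affine points = {(0, 1), (1, 0), (1, 3), (2, 5), (2, 6), (6, 4), (6, 5)}.
Total count |C(F_7)_aff| = 7.


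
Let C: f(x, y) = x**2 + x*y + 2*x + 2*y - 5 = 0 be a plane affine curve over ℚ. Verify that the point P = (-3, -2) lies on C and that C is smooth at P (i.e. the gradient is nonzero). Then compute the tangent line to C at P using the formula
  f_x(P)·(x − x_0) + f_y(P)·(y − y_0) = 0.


Tangent line at P: -6*x - y - 20 = 0.

Step 1: f(-3, -2) = 0, so P lies on C.
Step 2: partial derivatives
  f_x(x, y) = 2*x + y + 2, f_y(x, y) = x + 2.
  f_x(P) = -6, f_y(P) = -1 (gradient nonzero, so P is smooth).
Step 3: tangent line at P: -6·(x − -3) + -1·(y − -2) = 0.
Expanding: -6*x - y - 20 = 0.


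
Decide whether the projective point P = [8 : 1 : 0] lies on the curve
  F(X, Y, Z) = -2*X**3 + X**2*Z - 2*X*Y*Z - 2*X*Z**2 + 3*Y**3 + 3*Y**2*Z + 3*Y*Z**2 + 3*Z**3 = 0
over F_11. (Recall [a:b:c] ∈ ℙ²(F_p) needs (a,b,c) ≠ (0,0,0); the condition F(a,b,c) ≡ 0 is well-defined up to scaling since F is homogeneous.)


F(8,1,0) ≡ 2 (mod 11); P is NOT on the curve.

Evaluate F(8, 1, 0) term-by-term (mod 11).
  -2*X**3 ↦ -2·512·1·1 = -1024
  X**2*Z ↦ 1·64·1·0 = 0
  -2*X*Y*Z ↦ -2·8·1·0 = 0
  -2*X*Z**2 ↦ -2·8·1·0 = 0
  3*Y**3 ↦ 3·1·1·1 = 3
  3*Y**2*Z ↦ 3·1·1·0 = 0
  3*Y*Z**2 ↦ 3·1·1·0 = 0
  3*Z**3 ↦ 3·1·1·0 = 0
Sum: F(8, 1, 0) = (-1024) + (0) + (0) + (0) + (3) + (0) + (0) + (0) = -1021.
Reducing mod 11: -1021 ≡ 2 (mod 11).
Since F(a, b, c) ≡ 2 ≠ 0 (mod 11), P does NOT lie on the curve.


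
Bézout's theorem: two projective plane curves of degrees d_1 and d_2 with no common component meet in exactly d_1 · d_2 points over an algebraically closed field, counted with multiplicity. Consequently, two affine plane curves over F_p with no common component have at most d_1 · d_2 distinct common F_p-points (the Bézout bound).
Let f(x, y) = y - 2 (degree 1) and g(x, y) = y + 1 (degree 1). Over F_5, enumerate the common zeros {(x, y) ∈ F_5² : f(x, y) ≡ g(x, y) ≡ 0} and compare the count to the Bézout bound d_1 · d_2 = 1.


Common zeros: ∅; count = 0; Bézout bound = 1.

deg(f) = 1, deg(g) = 1, so Bézout bound = 1.
Scan x ∈ F_5. For each x, list the y ∈ F_5 with f(x, y) ≡ 0 and those with g(x, y) ≡ 0 (mod 5); the common zeros in that column are the intersection.
  x = 0: f ≡ 0 at y ∈ {2}; g ≡ 0 at y ∈ {4}; common: ∅.
  x = 1: f ≡ 0 at y ∈ {2}; g ≡ 0 at y ∈ {4}; common: ∅.
  x = 2: f ≡ 0 at y ∈ {2}; g ≡ 0 at y ∈ {4}; common: ∅.
  x = 3: f ≡ 0 at y ∈ {2}; g ≡ 0 at y ∈ {4}; common: ∅.
  x = 4: f ≡ 0 at y ∈ {2}; g ≡ 0 at y ∈ {4}; common: ∅.
Collecting: common zeros = ∅, so the count is 0.
Comparison with the Bézout bound: 0 ≤ 1 = deg(f)·deg(g), as expected for curves with no common component (the affine F_5-count falls short of the bound because intersections may lie at infinity, over extension fields, or carry multiplicity).


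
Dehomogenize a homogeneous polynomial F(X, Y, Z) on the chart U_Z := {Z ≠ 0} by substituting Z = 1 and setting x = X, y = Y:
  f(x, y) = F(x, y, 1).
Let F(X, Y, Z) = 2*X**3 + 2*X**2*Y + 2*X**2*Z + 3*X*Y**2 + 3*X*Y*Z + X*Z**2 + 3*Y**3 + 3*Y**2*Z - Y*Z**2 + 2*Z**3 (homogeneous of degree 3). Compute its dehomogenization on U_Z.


f(x, y) = 2*x**3 + 2*x**2*y + 2*x**2 + 3*x*y**2 + 3*x*y + x + 3*y**3 + 3*y**2 - y + 2

On U_Z we set Z = 1. Each monomial c·X^i·Y^j·Z^k in F becomes c·x^i·y^j·1^k = c·x^i·y^j.
Substituting Z = 1: F(X, Y, 1) = 2*x**3 + 2*x**2*y + 2*x**2 + 3*x*y**2 + 3*x*y + x + 3*y**3 + 3*y**2 - y + 2.
Note: deg(f) ≤ deg(F) = 3; strict inequality happens when F is divisible by Z (lost terms).


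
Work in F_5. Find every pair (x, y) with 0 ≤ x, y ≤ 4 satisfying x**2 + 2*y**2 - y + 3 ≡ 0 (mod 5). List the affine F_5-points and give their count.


Affine F_5-points: {(1, 1), (1, 2), (2, 4), (3, 4), (4, 1), (4, 2)}; count = 6.

For each of the 25 pairs (x, y) ∈ F_5², evaluate f(x, y) mod 5. Record the zeros.
  x = 0: [0↦3, 1↦4, 2↦4, 3↦3, 4↦1]  zeros at y ∈ ∅
  x = 1: [0↦4, 1↦0, 2↦0, 3↦4, 4↦2]  zeros at y ∈ {1, 2}
  x = 2: [0↦2, 1↦3, 2↦3, 3↦2, 4↦0]  zeros at y ∈ {4}
  x = 3: [0↦2, 1↦3, 2↦3, 3↦2, 4↦0]  zeros at y ∈ {4}
  x = 4: [0↦4, 1↦0, 2↦0, 3↦4, 4↦2]  zeros at y ∈ {1, 2}
Collecting zeros: affine points = {(1, 1), (1, 2), (2, 4), (3, 4), (4, 1), (4, 2)}.
Total count |C(F_5)_aff| = 6.


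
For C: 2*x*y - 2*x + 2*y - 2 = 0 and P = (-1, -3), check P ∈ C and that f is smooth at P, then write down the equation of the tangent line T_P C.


Tangent line at P: -8*x - 8 = 0.

Step 1: f(-1, -3) = 0, so P lies on C.
Step 2: partial derivatives
  f_x(x, y) = 2*y - 2, f_y(x, y) = 2*x + 2.
  f_x(P) = -8, f_y(P) = 0 (gradient nonzero, so P is smooth).
Step 3: tangent line at P: -8·(x − -1) + 0·(y − -3) = 0.
Expanding: -8*x - 8 = 0.


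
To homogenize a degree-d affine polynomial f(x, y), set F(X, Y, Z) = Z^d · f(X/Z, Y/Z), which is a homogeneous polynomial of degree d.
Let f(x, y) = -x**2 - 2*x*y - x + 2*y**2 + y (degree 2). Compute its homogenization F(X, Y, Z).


F(X, Y, Z) = -X**2 - 2*X*Y - X*Z + 2*Y**2 + Y*Z

deg(f) = 2.
Substitute x = X/Z, y = Y/Z into f, then multiply by Z^2.
  monomial -1·x^2·y^0 ↦ -1·X^2·Y^0·Z^0.
  monomial -2·x^1·y^1 ↦ -2·X^1·Y^1·Z^0.
  monomial -1·x^1·y^0 ↦ -1·X^1·Y^0·Z^1.
  monomial 2·x^0·y^2 ↦ 2·X^0·Y^2·Z^0.
  monomial 1·x^0·y^1 ↦ 1·X^0·Y^1·Z^1.
Collecting: F(X, Y, Z) = -X**2 - 2*X*Y - X*Z + 2*Y**2 + Y*Z.


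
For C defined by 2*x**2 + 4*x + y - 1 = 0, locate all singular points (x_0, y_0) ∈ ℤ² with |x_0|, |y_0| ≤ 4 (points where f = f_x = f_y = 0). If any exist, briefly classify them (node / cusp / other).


No singular points in the scanned grid; C is smooth there.

Compute partial derivatives:
  f_x = 4*x + 4.
  f_y = 1.
f_y = 1 is a nonzero constant, so f_y never vanishes: no point (x, y) can satisfy f = f_x = f_y = 0. In particular no (x, y) ∈ {−4, ..., 4}² is singular; the curve is smooth.


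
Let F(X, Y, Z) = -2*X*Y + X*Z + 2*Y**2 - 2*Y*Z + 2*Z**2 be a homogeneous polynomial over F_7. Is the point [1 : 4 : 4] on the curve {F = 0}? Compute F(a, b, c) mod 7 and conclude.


F(1,4,4) ≡ 0 (mod 7); P is on the curve.

Evaluate F(1, 4, 4) term-by-term (mod 7).
  -2*X*Y ↦ -2·1·4·1 = -8
  X*Z ↦ 1·1·1·4 = 4
  2*Y**2 ↦ 2·1·16·1 = 32
  -2*Y*Z ↦ -2·1·4·4 = -32
  2*Z**2 ↦ 2·1·1·16 = 32
Sum: F(1, 4, 4) = (-8) + (4) + (32) + (-32) + (32) = 28.
Reducing mod 7: 28 ≡ 0 (mod 7).
Since F(a, b, c) ≡ 0 (mod 7), P lies on the curve.


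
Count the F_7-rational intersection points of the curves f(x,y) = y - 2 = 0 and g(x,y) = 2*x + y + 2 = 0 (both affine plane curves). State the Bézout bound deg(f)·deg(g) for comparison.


Common zeros: {(5, 2)}; count = 1; Bézout bound = 1.

deg(f) = 1, deg(g) = 1, so Bézout bound = 1.
Scan x ∈ F_7. For each x, list the y ∈ F_7 with f(x, y) ≡ 0 and those with g(x, y) ≡ 0 (mod 7); the common zeros in that column are the intersection.
  x = 0: f ≡ 0 at y ∈ {2}; g ≡ 0 at y ∈ {5}; common: ∅.
  x = 1: f ≡ 0 at y ∈ {2}; g ≡ 0 at y ∈ {3}; common: ∅.
  x = 2: f ≡ 0 at y ∈ {2}; g ≡ 0 at y ∈ {1}; common: ∅.
  x = 3: f ≡ 0 at y ∈ {2}; g ≡ 0 at y ∈ {6}; common: ∅.
  x = 4: f ≡ 0 at y ∈ {2}; g ≡ 0 at y ∈ {4}; common: ∅.
  x = 5: f ≡ 0 at y ∈ {2}; g ≡ 0 at y ∈ {2}; common: {2}.
  x = 6: f ≡ 0 at y ∈ {2}; g ≡ 0 at y ∈ {0}; common: ∅.
Collecting: common zeros = {(5, 2)}, so the count is 1.
Comparison with the Bézout bound: 1 ≤ 1 = deg(f)·deg(g), as expected for curves with no common component (the bound is attained).


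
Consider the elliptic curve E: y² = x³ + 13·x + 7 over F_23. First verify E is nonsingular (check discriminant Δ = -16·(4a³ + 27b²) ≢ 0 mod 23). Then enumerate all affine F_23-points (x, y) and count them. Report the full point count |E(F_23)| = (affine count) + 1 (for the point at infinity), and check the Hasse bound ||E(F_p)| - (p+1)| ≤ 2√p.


Affine points = {(2, 8), (2, 15), (3, 2), (3, 21), (4, 10), (4, 13), (5, 6), (5, 17), (6, 5), (6, 18), (7, 2), (7, 21), (8, 5), (8, 18), (9, 5), (9, 18), (11, 3), (11, 20), (13, 2), (13, 21), (14, 9), (14, 14), (15, 9), (15, 14), (17, 9), (17, 14), (18, 1), (18, 22), (19, 11), (19, 12), (22, 4), (22, 19)}; affine count = 32; |E(F_23)| = 33.

Discriminant check: Δ ∝ 4a³ + 27b² = 4·13³ + 27·7² = 4·2197 + 27·49 ≡ 14 (mod 23). Nonzero ⇒ E is nonsingular.
For each x ∈ F_23, compute rhs = x³ + 13·x + 7 mod 23, then count y ∈ F_23 with y² ≡ rhs.
  x = 0: rhs = 7, matching y values: none (0 points).
  x = 1: rhs = 21, matching y values: none (0 points).
  x = 2: rhs = 18, matching y values: 8, 15 (2 points).
  x = 3: rhs = 4, matching y values: 2, 21 (2 points).
  x = 4: rhs = 8, matching y values: 10, 13 (2 points).
  x = 5: rhs = 13, matching y values: 6, 17 (2 points).
  x = 6: rhs = 2, matching y values: 5, 18 (2 points).
  x = 7: rhs = 4, matching y values: 2, 21 (2 points).
  x = 8: rhs = 2, matching y values: 5, 18 (2 points).
  x = 9: rhs = 2, matching y values: 5, 18 (2 points).
  x = 10: rhs = 10, matching y values: none (0 points).
  x = 11: rhs = 9, matching y values: 3, 20 (2 points).
  x = 12: rhs = 5, matching y values: none (0 points).
  x = 13: rhs = 4, matching y values: 2, 21 (2 points).
  x = 14: rhs = 12, matching y values: 9, 14 (2 points).
  x = 15: rhs = 12, matching y values: 9, 14 (2 points).
  x = 16: rhs = 10, matching y values: none (0 points).
  x = 17: rhs = 12, matching y values: 9, 14 (2 points).
  x = 18: rhs = 1, matching y values: 1, 22 (2 points).
  x = 19: rhs = 6, matching y values: 11, 12 (2 points).
  x = 20: rhs = 10, matching y values: none (0 points).
  x = 21: rhs = 19, matching y values: none (0 points).
  x = 22: rhs = 16, matching y values: 4, 19 (2 points).
Total affine count: 32.
Full point count |E(F_23)| = 32 + 1 = 33.
Hasse bound: |33 − (23+1)| = |9| = 9 ≤ 2√23 ≈ 9.5917 ✓.


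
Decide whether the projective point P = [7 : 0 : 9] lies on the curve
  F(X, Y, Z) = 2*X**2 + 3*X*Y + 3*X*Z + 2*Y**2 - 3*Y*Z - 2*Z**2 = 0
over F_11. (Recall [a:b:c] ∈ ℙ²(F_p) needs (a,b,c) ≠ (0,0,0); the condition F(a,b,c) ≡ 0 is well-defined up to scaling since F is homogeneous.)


F(7,0,9) ≡ 4 (mod 11); P is NOT on the curve.

Evaluate F(7, 0, 9) term-by-term (mod 11).
  2*X**2 ↦ 2·49·1·1 = 98
  3*X*Y ↦ 3·7·0·1 = 0
  3*X*Z ↦ 3·7·1·9 = 189
  2*Y**2 ↦ 2·1·0·1 = 0
  -3*Y*Z ↦ -3·1·0·9 = 0
  -2*Z**2 ↦ -2·1·1·81 = -162
Sum: F(7, 0, 9) = (98) + (0) + (189) + (0) + (0) + (-162) = 125.
Reducing mod 11: 125 ≡ 4 (mod 11).
Since F(a, b, c) ≡ 4 ≠ 0 (mod 11), P does NOT lie on the curve.


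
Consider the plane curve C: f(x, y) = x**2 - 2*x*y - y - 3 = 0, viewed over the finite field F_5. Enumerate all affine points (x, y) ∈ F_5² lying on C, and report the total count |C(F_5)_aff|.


Affine F_5-points: {(0, 2), (1, 1), (3, 3), (4, 2)}; count = 4.

For each of the 25 pairs (x, y) ∈ F_5², evaluate f(x, y) mod 5. Record the zeros.
  x = 0: [0↦2, 1↦1, 2↦0, 3↦4, 4↦3]  zeros at y ∈ {2}
  x = 1: [0↦3, 1↦0, 2↦2, 3↦4, 4↦1]  zeros at y ∈ {1}
  x = 2: [0↦1, 1↦1, 2↦1, 3↦1, 4↦1]  zeros at y ∈ ∅
  x = 3: [0↦1, 1↦4, 2↦2, 3↦0, 4↦3]  zeros at y ∈ {3}
  x = 4: [0↦3, 1↦4, 2↦0, 3↦1, 4↦2]  zeros at y ∈ {2}
Collecting zeros: affine points = {(0, 2), (1, 1), (3, 3), (4, 2)}.
Total count |C(F_5)_aff| = 4.


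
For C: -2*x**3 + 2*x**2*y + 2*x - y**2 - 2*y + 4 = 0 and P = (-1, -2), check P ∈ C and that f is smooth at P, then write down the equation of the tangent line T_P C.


Tangent line at P: 4*x + 4*y + 12 = 0.

Step 1: f(-1, -2) = 0, so P lies on C.
Step 2: partial derivatives
  f_x(x, y) = -6*x**2 + 4*x*y + 2, f_y(x, y) = 2*x**2 - 2*y - 2.
  f_x(P) = 4, f_y(P) = 4 (gradient nonzero, so P is smooth).
Step 3: tangent line at P: 4·(x − -1) + 4·(y − -2) = 0.
Expanding: 4*x + 4*y + 12 = 0.


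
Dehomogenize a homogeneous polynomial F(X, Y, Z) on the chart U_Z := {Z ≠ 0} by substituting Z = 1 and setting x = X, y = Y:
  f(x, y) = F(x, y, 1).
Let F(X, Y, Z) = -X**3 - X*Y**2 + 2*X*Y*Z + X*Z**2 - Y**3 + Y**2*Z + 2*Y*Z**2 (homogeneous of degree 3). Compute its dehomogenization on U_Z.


f(x, y) = -x**3 - x*y**2 + 2*x*y + x - y**3 + y**2 + 2*y

On U_Z we set Z = 1. Each monomial c·X^i·Y^j·Z^k in F becomes c·x^i·y^j·1^k = c·x^i·y^j.
Substituting Z = 1: F(X, Y, 1) = -x**3 - x*y**2 + 2*x*y + x - y**3 + y**2 + 2*y.
Note: deg(f) ≤ deg(F) = 3; strict inequality happens when F is divisible by Z (lost terms).


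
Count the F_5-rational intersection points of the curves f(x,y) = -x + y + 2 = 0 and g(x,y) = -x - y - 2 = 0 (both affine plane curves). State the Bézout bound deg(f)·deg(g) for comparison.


Common zeros: {(0, 3)}; count = 1; Bézout bound = 1.

deg(f) = 1, deg(g) = 1, so Bézout bound = 1.
Scan x ∈ F_5. For each x, list the y ∈ F_5 with f(x, y) ≡ 0 and those with g(x, y) ≡ 0 (mod 5); the common zeros in that column are the intersection.
  x = 0: f ≡ 0 at y ∈ {3}; g ≡ 0 at y ∈ {3}; common: {3}.
  x = 1: f ≡ 0 at y ∈ {4}; g ≡ 0 at y ∈ {2}; common: ∅.
  x = 2: f ≡ 0 at y ∈ {0}; g ≡ 0 at y ∈ {1}; common: ∅.
  x = 3: f ≡ 0 at y ∈ {1}; g ≡ 0 at y ∈ {0}; common: ∅.
  x = 4: f ≡ 0 at y ∈ {2}; g ≡ 0 at y ∈ {4}; common: ∅.
Collecting: common zeros = {(0, 3)}, so the count is 1.
Comparison with the Bézout bound: 1 ≤ 1 = deg(f)·deg(g), as expected for curves with no common component (the bound is attained).


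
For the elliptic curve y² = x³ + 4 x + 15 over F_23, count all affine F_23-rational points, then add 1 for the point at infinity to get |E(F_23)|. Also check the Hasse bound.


Affine points = {(2, 10), (2, 13), (3, 10), (3, 13), (4, 7), (4, 16), (6, 5), (6, 18), (7, 8), (7, 15), (14, 3), (14, 20), (15, 0), (16, 9), (16, 14), (18, 10), (18, 13), (19, 2), (19, 21)}; affine count = 19; |E(F_23)| = 20.

Discriminant check: Δ ∝ 4a³ + 27b² = 4·4³ + 27·15² = 4·64 + 27·225 ≡ 6 (mod 23). Nonzero ⇒ E is nonsingular.
For each x ∈ F_23, compute rhs = x³ + 4·x + 15 mod 23, then count y ∈ F_23 with y² ≡ rhs.
  x = 0: rhs = 15, matching y values: none (0 points).
  x = 1: rhs = 20, matching y values: none (0 points).
  x = 2: rhs = 8, matching y values: 10, 13 (2 points).
  x = 3: rhs = 8, matching y values: 10, 13 (2 points).
  x = 4: rhs = 3, matching y values: 7, 16 (2 points).
  x = 5: rhs = 22, matching y values: none (0 points).
  x = 6: rhs = 2, matching y values: 5, 18 (2 points).
  x = 7: rhs = 18, matching y values: 8, 15 (2 points).
  x = 8: rhs = 7, matching y values: none (0 points).
  x = 9: rhs = 21, matching y values: none (0 points).
  x = 10: rhs = 20, matching y values: none (0 points).
  x = 11: rhs = 10, matching y values: none (0 points).
  x = 12: rhs = 20, matching y values: none (0 points).
  x = 13: rhs = 10, matching y values: none (0 points).
  x = 14: rhs = 9, matching y values: 3, 20 (2 points).
  x = 15: rhs = 0, matching y values: 0 (1 points).
  x = 16: rhs = 12, matching y values: 9, 14 (2 points).
  x = 17: rhs = 5, matching y values: none (0 points).
  x = 18: rhs = 8, matching y values: 10, 13 (2 points).
  x = 19: rhs = 4, matching y values: 2, 21 (2 points).
  x = 20: rhs = 22, matching y values: none (0 points).
  x = 21: rhs = 22, matching y values: none (0 points).
  x = 22: rhs = 10, matching y values: none (0 points).
Total affine count: 19.
Full point count |E(F_23)| = 19 + 1 = 20.
Hasse bound: |20 − (23+1)| = |-4| = 4 ≤ 2√23 ≈ 9.5917 ✓.


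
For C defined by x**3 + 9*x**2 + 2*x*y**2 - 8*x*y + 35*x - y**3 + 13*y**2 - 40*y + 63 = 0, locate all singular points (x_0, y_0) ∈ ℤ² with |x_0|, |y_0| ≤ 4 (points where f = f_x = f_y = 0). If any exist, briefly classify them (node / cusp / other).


Singular points: {(-3, 2)}; classification: cusp.

Compute partial derivatives:
  f_x = 3*x**2 + 18*x + 2*y**2 - 8*y + 35.
  f_y = 4*x*y - 8*x - 3*y**2 + 26*y - 40.
Scan x_0 ∈ {−4, ..., 4}. For each x_0, f_y(x_0, y) is a polynomial in y; find its integer roots y ∈ {−4, ..., 4}, then test f_x and f at those candidates.
  x = -4: f_y(-4, y) = -3*y**2 + 10*y - 8; vanishes at y ∈ {2}. (-4, 2): f_x = 3 ≠ 0.
  x = -3: f_y(-3, y) = -3*y**2 + 14*y - 16; vanishes at y ∈ {2}. (-3, 2): f_x = 0, f = 0 — SINGULAR.
  x = -2: f_y(-2, y) = -3*y**2 + 18*y - 24; vanishes at y ∈ {2, 4}. (-2, 2): f_x = 3 ≠ 0; (-2, 4): f_x = 11 ≠ 0.
  x = -1: f_y(-1, y) = -3*y**2 + 22*y - 32; vanishes at y ∈ {2}. (-1, 2): f_x = 12 ≠ 0.
  x = 0: f_y(0, y) = -3*y**2 + 26*y - 40; vanishes at y ∈ {2}. (0, 2): f_x = 27 ≠ 0.
  x = 1: f_y(1, y) = -3*y**2 + 30*y - 48; vanishes at y ∈ {2}. (1, 2): f_x = 48 ≠ 0.
  x = 2: f_y(2, y) = -3*y**2 + 34*y - 56; vanishes at y ∈ {2}. (2, 2): f_x = 75 ≠ 0.
  x = 3: f_y(3, y) = -3*y**2 + 38*y - 64; vanishes at y ∈ {2}. (3, 2): f_x = 108 ≠ 0.
  x = 4: f_y(4, y) = -3*y**2 + 42*y - 72; vanishes at y ∈ {2}. (4, 2): f_x = 147 ≠ 0.
Only singular point on the grid: (-3, 2).
Classify: substitute x = -3 + u, y = 2 + v and expand: f = u**3 + 2*u*v**2 - v**3 + v**2.
No constant or linear terms (consistent with a singular point). Quadratic part: v**2. Cubic part: u**3 + 2*u*v**2 - v**3.
The quadratic part v**2 is a perfect square, so there is a single (double) tangent line v = 0, i.e. y = 2. Restricting the cubic part to that line (v = 0) leaves u**3 ≠ 0, so f is not divisible by v and the branch is v² ≈ -u**3 to lowest order — this is a cusp.
Classification: cusp.


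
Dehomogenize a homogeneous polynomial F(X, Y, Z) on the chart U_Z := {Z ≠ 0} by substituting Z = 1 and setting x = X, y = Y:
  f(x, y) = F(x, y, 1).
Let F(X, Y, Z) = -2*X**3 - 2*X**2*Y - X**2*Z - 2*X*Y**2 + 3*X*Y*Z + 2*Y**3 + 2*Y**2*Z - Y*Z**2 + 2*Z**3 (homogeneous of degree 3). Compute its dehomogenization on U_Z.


f(x, y) = -2*x**3 - 2*x**2*y - x**2 - 2*x*y**2 + 3*x*y + 2*y**3 + 2*y**2 - y + 2

On U_Z we set Z = 1. Each monomial c·X^i·Y^j·Z^k in F becomes c·x^i·y^j·1^k = c·x^i·y^j.
Substituting Z = 1: F(X, Y, 1) = -2*x**3 - 2*x**2*y - x**2 - 2*x*y**2 + 3*x*y + 2*y**3 + 2*y**2 - y + 2.
Note: deg(f) ≤ deg(F) = 3; strict inequality happens when F is divisible by Z (lost terms).


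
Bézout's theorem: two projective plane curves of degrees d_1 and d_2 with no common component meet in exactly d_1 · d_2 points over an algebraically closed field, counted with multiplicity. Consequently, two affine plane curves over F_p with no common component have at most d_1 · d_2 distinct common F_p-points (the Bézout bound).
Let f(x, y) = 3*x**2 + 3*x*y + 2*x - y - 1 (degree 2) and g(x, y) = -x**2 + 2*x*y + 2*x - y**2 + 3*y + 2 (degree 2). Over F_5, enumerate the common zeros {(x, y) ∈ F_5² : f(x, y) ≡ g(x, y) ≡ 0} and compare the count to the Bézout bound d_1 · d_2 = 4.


Common zeros: ∅; count = 0; Bézout bound = 4.

deg(f) = 2, deg(g) = 2, so Bézout bound = 4.
Scan x ∈ F_5. For each x, list the y ∈ F_5 with f(x, y) ≡ 0 and those with g(x, y) ≡ 0 (mod 5); the common zeros in that column are the intersection.
  x = 0: f ≡ 0 at y ∈ {4}; g ≡ 0 at y ∈ ∅; common: ∅.
  x = 1: f ≡ 0 at y ∈ {3}; g ≡ 0 at y ∈ ∅; common: ∅.
  x = 2: f ≡ 0 at y ∈ {0, 1, 2, 3, 4}; g ≡ 0 at y ∈ ∅; common: ∅.
  x = 3: f ≡ 0 at y ∈ {1}; g ≡ 0 at y ∈ ∅; common: ∅.
  x = 4: f ≡ 0 at y ∈ {0}; g ≡ 0 at y ∈ ∅; common: ∅.
Collecting: common zeros = ∅, so the count is 0.
Comparison with the Bézout bound: 0 ≤ 4 = deg(f)·deg(g), as expected for curves with no common component (the affine F_5-count falls short of the bound because intersections may lie at infinity, over extension fields, or carry multiplicity).


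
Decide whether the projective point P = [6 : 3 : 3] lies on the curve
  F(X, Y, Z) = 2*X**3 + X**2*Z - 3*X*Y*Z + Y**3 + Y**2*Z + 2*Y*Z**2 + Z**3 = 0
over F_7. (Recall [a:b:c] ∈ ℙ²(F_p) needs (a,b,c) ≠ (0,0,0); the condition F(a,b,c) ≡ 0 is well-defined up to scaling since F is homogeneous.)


F(6,3,3) ≡ 2 (mod 7); P is NOT on the curve.

Evaluate F(6, 3, 3) term-by-term (mod 7).
  2*X**3 ↦ 2·216·1·1 = 432
  X**2*Z ↦ 1·36·1·3 = 108
  -3*X*Y*Z ↦ -3·6·3·3 = -162
  Y**3 ↦ 1·1·27·1 = 27
  Y**2*Z ↦ 1·1·9·3 = 27
  2*Y*Z**2 ↦ 2·1·3·9 = 54
  Z**3 ↦ 1·1·1·27 = 27
Sum: F(6, 3, 3) = (432) + (108) + (-162) + (27) + (27) + (54) + (27) = 513.
Reducing mod 7: 513 ≡ 2 (mod 7).
Since F(a, b, c) ≡ 2 ≠ 0 (mod 7), P does NOT lie on the curve.


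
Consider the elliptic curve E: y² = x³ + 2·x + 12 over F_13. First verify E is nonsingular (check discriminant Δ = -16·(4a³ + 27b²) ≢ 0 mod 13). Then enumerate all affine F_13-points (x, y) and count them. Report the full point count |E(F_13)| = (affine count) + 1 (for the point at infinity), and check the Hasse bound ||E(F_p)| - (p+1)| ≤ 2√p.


Affine points = {(0, 5), (0, 8), (5, 2), (5, 11), (11, 0), (12, 3), (12, 10)}; affine count = 7; |E(F_13)| = 8.

Discriminant check: Δ ∝ 4a³ + 27b² = 4·2³ + 27·12² = 4·8 + 27·144 ≡ 7 (mod 13). Nonzero ⇒ E is nonsingular.
For each x ∈ F_13, compute rhs = x³ + 2·x + 12 mod 13, then count y ∈ F_13 with y² ≡ rhs.
  x = 0: rhs = 12, matching y values: 5, 8 (2 points).
  x = 1: rhs = 2, matching y values: none (0 points).
  x = 2: rhs = 11, matching y values: none (0 points).
  x = 3: rhs = 6, matching y values: none (0 points).
  x = 4: rhs = 6, matching y values: none (0 points).
  x = 5: rhs = 4, matching y values: 2, 11 (2 points).
  x = 6: rhs = 6, matching y values: none (0 points).
  x = 7: rhs = 5, matching y values: none (0 points).
  x = 8: rhs = 7, matching y values: none (0 points).
  x = 9: rhs = 5, matching y values: none (0 points).
  x = 10: rhs = 5, matching y values: none (0 points).
  x = 11: rhs = 0, matching y values: 0 (1 points).
  x = 12: rhs = 9, matching y values: 3, 10 (2 points).
Total affine count: 7.
Full point count |E(F_13)| = 7 + 1 = 8.
Hasse bound: |8 − (13+1)| = |-6| = 6 ≤ 2√13 ≈ 7.2111 ✓.


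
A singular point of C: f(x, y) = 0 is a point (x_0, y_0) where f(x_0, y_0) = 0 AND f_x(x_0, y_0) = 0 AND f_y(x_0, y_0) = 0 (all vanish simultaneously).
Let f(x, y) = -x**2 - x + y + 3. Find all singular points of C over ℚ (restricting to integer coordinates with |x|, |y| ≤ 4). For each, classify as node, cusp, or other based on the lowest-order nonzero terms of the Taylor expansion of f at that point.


No singular points in the scanned grid; C is smooth there.

Compute partial derivatives:
  f_x = -2*x - 1.
  f_y = 1.
f_y = 1 is a nonzero constant, so f_y never vanishes: no point (x, y) can satisfy f = f_x = f_y = 0. In particular no (x, y) ∈ {−4, ..., 4}² is singular; the curve is smooth.


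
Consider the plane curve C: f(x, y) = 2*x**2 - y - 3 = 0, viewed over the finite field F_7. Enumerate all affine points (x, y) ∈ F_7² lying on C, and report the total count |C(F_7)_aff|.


Affine F_7-points: {(0, 4), (1, 6), (2, 5), (3, 1), (4, 1), (5, 5), (6, 6)}; count = 7.

For each of the 49 pairs (x, y) ∈ F_7², evaluate f(x, y) mod 7. Record the zeros.
  x = 0: [0↦4, 1↦3, 2↦2, 3↦1, 4↦0, 5↦6, 6↦5]  zeros at y ∈ {4}
  x = 1: [0↦6, 1↦5, 2↦4, 3↦3, 4↦2, 5↦1, 6↦0]  zeros at y ∈ {6}
  x = 2: [0↦5, 1↦4, 2↦3, 3↦2, 4↦1, 5↦0, 6↦6]  zeros at y ∈ {5}
  x = 3: [0↦1, 1↦0, 2↦6, 3↦5, 4↦4, 5↦3, 6↦2]  zeros at y ∈ {1}
  x = 4: [0↦1, 1↦0, 2↦6, 3↦5, 4↦4, 5↦3, 6↦2]  zeros at y ∈ {1}
  x = 5: [0↦5, 1↦4, 2↦3, 3↦2, 4↦1, 5↦0, 6↦6]  zeros at y ∈ {5}
  x = 6: [0↦6, 1↦5, 2↦4, 3↦3, 4↦2, 5↦1, 6↦0]  zeros at y ∈ {6}
Collecting zeros: affine points = {(0, 4), (1, 6), (2, 5), (3, 1), (4, 1), (5, 5), (6, 6)}.
Total count |C(F_7)_aff| = 7.


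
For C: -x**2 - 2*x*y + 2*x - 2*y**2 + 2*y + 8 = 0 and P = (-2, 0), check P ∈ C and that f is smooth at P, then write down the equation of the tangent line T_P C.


Tangent line at P: 6*x + 6*y + 12 = 0.

Step 1: f(-2, 0) = 0, so P lies on C.
Step 2: partial derivatives
  f_x(x, y) = -2*x - 2*y + 2, f_y(x, y) = -2*x - 4*y + 2.
  f_x(P) = 6, f_y(P) = 6 (gradient nonzero, so P is smooth).
Step 3: tangent line at P: 6·(x − -2) + 6·(y − 0) = 0.
Expanding: 6*x + 6*y + 12 = 0.


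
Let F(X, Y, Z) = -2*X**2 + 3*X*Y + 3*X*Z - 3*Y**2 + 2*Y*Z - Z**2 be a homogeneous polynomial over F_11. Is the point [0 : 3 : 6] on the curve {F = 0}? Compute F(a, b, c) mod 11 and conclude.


F(0,3,6) ≡ 6 (mod 11); P is NOT on the curve.

Evaluate F(0, 3, 6) term-by-term (mod 11).
  -2*X**2 ↦ -2·0·1·1 = 0
  3*X*Y ↦ 3·0·3·1 = 0
  3*X*Z ↦ 3·0·1·6 = 0
  -3*Y**2 ↦ -3·1·9·1 = -27
  2*Y*Z ↦ 2·1·3·6 = 36
  -Z**2 ↦ -1·1·1·36 = -36
Sum: F(0, 3, 6) = (0) + (0) + (0) + (-27) + (36) + (-36) = -27.
Reducing mod 11: -27 ≡ 6 (mod 11).
Since F(a, b, c) ≡ 6 ≠ 0 (mod 11), P does NOT lie on the curve.
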